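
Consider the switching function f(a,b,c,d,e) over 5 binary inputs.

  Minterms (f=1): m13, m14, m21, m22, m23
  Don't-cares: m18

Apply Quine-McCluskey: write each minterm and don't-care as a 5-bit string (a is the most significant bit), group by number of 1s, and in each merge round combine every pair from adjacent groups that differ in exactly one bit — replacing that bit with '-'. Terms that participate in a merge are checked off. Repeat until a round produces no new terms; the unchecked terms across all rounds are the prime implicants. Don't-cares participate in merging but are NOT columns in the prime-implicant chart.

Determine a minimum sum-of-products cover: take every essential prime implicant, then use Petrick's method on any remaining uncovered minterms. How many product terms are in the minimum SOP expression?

4

Round 0: 01101 01110 10010✓ 10101✓ 10110✓ 10111✓
Round 1: 10-10 101-1 1011-
PIs = {01101, 01110, 10-10, 101-1, 1011-}
Coverage chart:
  m13: 01101 ←essential
  m14: 01110 ←essential
  m21: 101-1 ←essential
  m22: 10-10,1011-
  m23: 101-1,1011-
Essential: 01101, 01110, 101-1
Petrick residual → 10-10
Min cover (4 terms): a'bcd'e + a'bcde' + ab'de' + ab'ce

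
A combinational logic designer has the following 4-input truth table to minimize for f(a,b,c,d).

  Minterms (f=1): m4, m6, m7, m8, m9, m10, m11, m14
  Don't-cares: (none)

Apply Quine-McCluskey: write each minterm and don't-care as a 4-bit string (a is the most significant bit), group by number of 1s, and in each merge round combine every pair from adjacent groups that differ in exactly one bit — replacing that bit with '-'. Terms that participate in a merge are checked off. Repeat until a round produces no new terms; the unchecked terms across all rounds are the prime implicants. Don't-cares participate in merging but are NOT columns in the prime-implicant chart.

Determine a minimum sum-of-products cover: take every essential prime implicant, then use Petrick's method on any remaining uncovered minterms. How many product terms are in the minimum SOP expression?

4

[col 0] 0100*, 0110*, 0111*, 1000*, 1001*, 1010*, 1011*, 1110*
[col 1] -110, 01-0, 011-, 1-10, 10-0*, 10-1*, 100-*, 101-*
[col 2] 10--
Prime implicants: -110, 01-0, 011-, 1-10, 10--
PI chart (minterm → PIs covering it):
  4 | 01-0  (sole → essential)
  6 | -110,01-0,011-
  7 | 011-  (sole → essential)
  8 | 10--  (sole → essential)
  9 | 10--  (sole → essential)
  10 | 1-10,10--
  11 | 10--  (sole → essential)
  14 | -110,1-10
Essential prime implicants: 01-0, 011-, 10--
Petrick residual → -110
Minimum SOP uses 4 PIs: bcd' + a'bd' + a'bc + ab'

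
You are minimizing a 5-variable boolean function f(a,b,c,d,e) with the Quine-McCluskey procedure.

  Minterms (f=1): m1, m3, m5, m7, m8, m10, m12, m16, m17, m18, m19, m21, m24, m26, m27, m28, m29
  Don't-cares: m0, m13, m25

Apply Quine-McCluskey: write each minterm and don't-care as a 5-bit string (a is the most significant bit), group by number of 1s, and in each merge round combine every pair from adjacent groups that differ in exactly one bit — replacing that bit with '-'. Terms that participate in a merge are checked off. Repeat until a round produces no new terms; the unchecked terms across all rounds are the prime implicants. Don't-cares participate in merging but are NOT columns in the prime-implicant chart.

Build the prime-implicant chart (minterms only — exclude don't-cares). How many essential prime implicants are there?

3

Round 0: 00000✓ 00001✓ 00011✓ 00101✓ 00111✓ 01000✓ 01010✓ 01100✓ 01101✓ 10000✓ 10001✓ 10010✓ 10011✓ 10101✓ 11000✓ 11001✓ 11010✓ 11011✓ 11100✓ 11101✓
Round 1: -0000✓ -0001✓ -0011✓ -0101✓ -1000✓ -1010✓ -1100✓ -1101✓ 0-000✓ 0-101✓ 00-01✓ 00-11✓ 000-1✓ 0000-✓ 001-1✓ 01-00✓ 010-0✓ 0110-✓ 1-000✓ 1-001✓ 1-010✓ 1-011✓ 1-101✓ 10-01✓ 100-0✓ 100-1✓ 1000-✓ 1001-✓ 11-00✓ 11-01✓ 110-0✓ 110-1✓ 1100-✓ 1101-✓ 1110-✓
Round 2: --000 --101 -0-01 -00-1 -000- -1-00 -10-0 -110- 00--1 1--01 1-0-0✓ 1-0-1✓ 1-00-✓ 1-01-✓ 100--✓ 11-0- 110--✓
Round 3: 1-0--
PIs = {--000, --101, -0-01, -00-1, -000-, -1-00, -10-0, -110-, 00--1, 1--01, 1-0--, 11-0-}
Coverage chart:
  m1: -0-01,-00-1,-000-,00--1
  m3: -00-1,00--1
  m5: --101,-0-01,00--1
  m7: 00--1 ←essential
  m8: --000,-1-00,-10-0
  m10: -10-0 ←essential
  m12: -1-00,-110-
  m16: --000,-000-,1-0--
  m17: -0-01,-00-1,-000-,1--01,1-0--
  m18: 1-0-- ←essential
  m19: -00-1,1-0--
  m21: --101,-0-01,1--01
  m24: --000,-1-00,-10-0,1-0--,11-0-
  m26: -10-0,1-0--
  m27: 1-0-- ←essential
  m28: -1-00,-110-,11-0-
  m29: --101,-110-,1--01,11-0-
Essential: -10-0, 00--1, 1-0--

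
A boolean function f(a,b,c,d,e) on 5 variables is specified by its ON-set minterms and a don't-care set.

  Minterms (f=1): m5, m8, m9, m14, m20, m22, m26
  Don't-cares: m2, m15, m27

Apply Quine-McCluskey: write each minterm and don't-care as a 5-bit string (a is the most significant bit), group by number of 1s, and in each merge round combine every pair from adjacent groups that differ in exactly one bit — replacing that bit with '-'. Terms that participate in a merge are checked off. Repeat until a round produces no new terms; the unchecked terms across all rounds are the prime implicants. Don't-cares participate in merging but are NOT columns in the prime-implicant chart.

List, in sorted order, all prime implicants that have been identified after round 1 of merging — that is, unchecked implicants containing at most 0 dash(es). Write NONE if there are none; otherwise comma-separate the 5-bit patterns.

Round 0: 00010 00101 01000✓ 01001✓ 01110✓ 01111✓ 10100✓ 10110✓ 11010✓ 11011✓
Round 1: 0100- 0111- 101-0 1101-
PIs = {00010, 00101, 0100-, 0111-, 101-0, 1101-}

00010, 00101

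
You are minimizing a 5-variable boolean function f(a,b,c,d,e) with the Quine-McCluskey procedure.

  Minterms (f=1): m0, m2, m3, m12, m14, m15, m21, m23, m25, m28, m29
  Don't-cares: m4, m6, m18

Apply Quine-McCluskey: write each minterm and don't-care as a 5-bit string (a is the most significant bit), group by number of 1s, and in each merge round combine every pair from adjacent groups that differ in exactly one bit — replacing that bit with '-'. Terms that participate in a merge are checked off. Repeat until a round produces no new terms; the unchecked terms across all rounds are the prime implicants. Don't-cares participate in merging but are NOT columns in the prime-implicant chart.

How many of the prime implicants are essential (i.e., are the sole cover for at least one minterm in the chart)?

5

size-2^0 implicants → 00000(✓)  00010(✓)  00011(✓)  00100(✓)  00110(✓)  01100(✓)  01110(✓)  01111(✓)  10010(✓)  10101(✓)  10111(✓)  11001(✓)  11100(✓)  11101(✓)
size-2^1 implicants → -0010  -1100  0-100(✓)  0-110(✓)  00-00(✓)  00-10(✓)  000-0(✓)  0001-  001-0(✓)  011-0(✓)  0111-  1-101  101-1  11-01  1110-
size-2^2 implicants → 0-1-0  00--0
Unchecked terms (primes): -0010, -1100, 0-1-0, 00--0, 0001-, 0111-, 1-101, 101-1, 11-01, 1110-
Minterm coverage:
  m0 ⊆ 00--0 [E]
  m2 ⊆ -0010,00--0,0001-
  m3 ⊆ 0001- [E]
  m12 ⊆ -1100,0-1-0
  m14 ⊆ 0-1-0,0111-
  m15 ⊆ 0111- [E]
  m21 ⊆ 1-101,101-1
  m23 ⊆ 101-1 [E]
  m25 ⊆ 11-01 [E]
  m28 ⊆ -1100,1110-
  m29 ⊆ 1-101,11-01,1110-
E = {00--0, 0001-, 0111-, 101-1, 11-01}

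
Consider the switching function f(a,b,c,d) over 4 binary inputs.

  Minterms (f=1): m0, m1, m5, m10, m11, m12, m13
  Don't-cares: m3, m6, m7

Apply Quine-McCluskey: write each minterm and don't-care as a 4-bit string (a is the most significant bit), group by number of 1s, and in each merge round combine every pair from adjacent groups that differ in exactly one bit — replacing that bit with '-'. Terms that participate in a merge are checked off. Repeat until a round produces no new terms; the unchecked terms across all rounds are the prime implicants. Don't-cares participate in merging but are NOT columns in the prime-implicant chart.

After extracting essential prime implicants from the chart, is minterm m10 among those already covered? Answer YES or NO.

YES

size-2^0 implicants → 0000(✓)  0001(✓)  0011(✓)  0101(✓)  0110(✓)  0111(✓)  1010(✓)  1011(✓)  1100(✓)  1101(✓)
size-2^1 implicants → -011  -101  0-01(✓)  0-11(✓)  00-1(✓)  000-  01-1(✓)  011-  101-  110-
size-2^2 implicants → 0--1
Unchecked terms (primes): -011, -101, 0--1, 000-, 011-, 101-, 110-
Minterm coverage:
  m0 ⊆ 000- [E]
  m1 ⊆ 0--1,000-
  m5 ⊆ -101,0--1
  m10 ⊆ 101- [E]
  m11 ⊆ -011,101-
  m12 ⊆ 110- [E]
  m13 ⊆ -101,110-
E = {000-, 101-, 110-}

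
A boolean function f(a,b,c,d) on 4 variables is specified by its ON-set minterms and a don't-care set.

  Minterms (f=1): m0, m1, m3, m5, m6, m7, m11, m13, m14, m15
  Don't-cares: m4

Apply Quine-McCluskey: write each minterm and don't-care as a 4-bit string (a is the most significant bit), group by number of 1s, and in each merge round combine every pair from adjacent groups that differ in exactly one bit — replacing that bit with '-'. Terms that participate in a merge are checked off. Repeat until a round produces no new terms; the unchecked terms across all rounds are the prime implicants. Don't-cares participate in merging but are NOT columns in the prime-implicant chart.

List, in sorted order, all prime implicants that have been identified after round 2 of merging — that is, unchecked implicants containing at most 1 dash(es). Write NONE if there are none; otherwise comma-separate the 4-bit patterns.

[col 0] 0000*, 0001*, 0011*, 0100*, 0101*, 0110*, 0111*, 1011*, 1101*, 1110*, 1111*
[col 1] -011*, -101*, -110*, -111*, 0-00*, 0-01*, 0-11*, 00-1*, 000-*, 01-0*, 01-1*, 010-*, 011-*, 1-11*, 11-1*, 111-*
[col 2] --11, -1-1, -11-, 0--1, 0-0-, 01--
Prime implicants: --11, -1-1, -11-, 0--1, 0-0-, 01--

NONE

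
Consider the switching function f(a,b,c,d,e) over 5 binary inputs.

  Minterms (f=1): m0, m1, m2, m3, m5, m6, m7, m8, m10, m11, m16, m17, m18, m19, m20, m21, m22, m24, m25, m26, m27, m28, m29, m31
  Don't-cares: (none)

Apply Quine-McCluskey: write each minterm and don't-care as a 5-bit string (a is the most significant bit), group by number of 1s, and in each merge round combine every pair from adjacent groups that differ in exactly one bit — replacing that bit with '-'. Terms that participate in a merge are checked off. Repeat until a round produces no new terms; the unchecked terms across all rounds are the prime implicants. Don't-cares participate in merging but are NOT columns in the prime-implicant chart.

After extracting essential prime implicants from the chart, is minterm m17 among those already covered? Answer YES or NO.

YES

[col 0] 00000*, 00001*, 00010*, 00011*, 00101*, 00110*, 00111*, 01000*, 01010*, 01011*, 10000*, 10001*, 10010*, 10011*, 10100*, 10101*, 10110*, 11000*, 11001*, 11010*, 11011*, 11100*, 11101*, 11111*
[col 1] -0000*, -0001*, -0010*, -0011*, -0101*, -0110*, -1000*, -1010*, -1011*, 0-000*, 0-010*, 0-011*, 00-01*, 00-10*, 00-11*, 000-0*, 000-1*, 0000-*, 0001-*, 001-1*, 0011-*, 010-0*, 0101-*, 1-000*, 1-001*, 1-010*, 1-011*, 1-100*, 1-101*, 10-00*, 10-01*, 10-10*, 100-0*, 100-1*, 1000-*, 1001-*, 101-0*, 1010-*, 11-00*, 11-01*, 11-11*, 110-0*, 110-1*, 1100-*, 1101-*, 111-1*, 1110-*
[col 2] --000*, --010*, --011*, -0-01, -0-10, -00-0*, -00-1*, -000-*, -001-*, -10-0*, -101-*, 0-0-0*, 0-01-*, 00--1, 00-1-, 000--*, 1--00*, 1--01*, 1-0-0*, 1-0-1*, 1-00-*, 1-01-*, 1-10-*, 10--0, 10-0-*, 100--*, 11--1, 11-0-*, 110--*
[col 3] --0-0, --01-, -00--, 1--0-, 1-0--
Prime implicants: --0-0, --01-, -0-01, -0-10, -00--, 00--1, 00-1-, 1--0-, 1-0--, 10--0, 11--1
PI chart (minterm → PIs covering it):
  0 | --0-0,-00--
  1 | -0-01,-00--,00--1
  2 | --0-0,--01-,-0-10,-00--,00-1-
  3 | --01-,-00--,00--1,00-1-
  5 | -0-01,00--1
  6 | -0-10,00-1-
  7 | 00--1,00-1-
  8 | --0-0  (sole → essential)
  10 | --0-0,--01-
  11 | --01-  (sole → essential)
  16 | --0-0,-00--,1--0-,1-0--,10--0
  17 | -0-01,-00--,1--0-,1-0--
  18 | --0-0,--01-,-0-10,-00--,1-0--,10--0
  19 | --01-,-00--,1-0--
  20 | 1--0-,10--0
  21 | -0-01,1--0-
  22 | -0-10,10--0
  24 | --0-0,1--0-,1-0--
  25 | 1--0-,1-0--,11--1
  26 | --0-0,--01-,1-0--
  27 | --01-,1-0--,11--1
  28 | 1--0-  (sole → essential)
  29 | 1--0-,11--1
  31 | 11--1  (sole → essential)
Essential prime implicants: --0-0, --01-, 1--0-, 11--1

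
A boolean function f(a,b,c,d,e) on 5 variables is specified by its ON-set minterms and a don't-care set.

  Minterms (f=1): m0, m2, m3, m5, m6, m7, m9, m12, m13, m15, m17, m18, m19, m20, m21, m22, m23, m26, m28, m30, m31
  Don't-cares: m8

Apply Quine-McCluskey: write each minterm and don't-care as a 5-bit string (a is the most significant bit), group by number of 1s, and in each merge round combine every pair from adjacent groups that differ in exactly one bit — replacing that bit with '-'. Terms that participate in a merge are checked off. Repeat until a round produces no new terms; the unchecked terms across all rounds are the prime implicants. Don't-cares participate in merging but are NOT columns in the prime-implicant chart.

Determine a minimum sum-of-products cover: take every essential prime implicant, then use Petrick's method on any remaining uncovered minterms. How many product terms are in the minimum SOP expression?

8

Round 0: 00000✓ 00010✓ 00011✓ 00101✓ 00110✓ 00111✓ 01000✓ 01001✓ 01100✓ 01101✓ 01111✓ 10001✓ 10010✓ 10011✓ 10100✓ 10101✓ 10110✓ 10111✓ 11010✓ 11100✓ 11110✓ 11111✓
Round 1: -0010✓ -0011✓ -0101✓ -0110✓ -0111✓ -1100 -1111✓ 0-000 0-101✓ 0-111✓ 00-10✓ 00-11✓ 000-0 0001-✓ 001-1✓ 0011-✓ 01-00✓ 01-01✓ 0100-✓ 011-1✓ 0110-✓ 1-010✓ 1-100✓ 1-110✓ 1-111✓ 10-01✓ 10-10✓ 10-11✓ 100-1✓ 1001-✓ 101-0✓ 101-1✓ 1010-✓ 1011-✓ 11-10✓ 111-0✓ 1111-✓
Round 2: --111 -0-10✓ -0-11✓ -001-✓ -01-1 -011-✓ 0-1-1 00-1-✓ 01-0- 1--10 1-1-0 1-11- 10--1 10-1-✓ 101--
Round 3: -0-1-
PIs = {--111, -0-1-, -01-1, -1100, 0-000, 0-1-1, 000-0, 01-0-, 1--10, 1-1-0, 1-11-, 10--1, 101--}
Coverage chart:
  m0: 0-000,000-0
  m2: -0-1-,000-0
  m3: -0-1- ←essential
  m5: -01-1,0-1-1
  m6: -0-1- ←essential
  m7: --111,-0-1-,-01-1,0-1-1
  m9: 01-0- ←essential
  m12: -1100,01-0-
  m13: 0-1-1,01-0-
  m15: --111,0-1-1
  m17: 10--1 ←essential
  m18: -0-1-,1--10
  m19: -0-1-,10--1
  m20: 1-1-0,101--
  m21: -01-1,10--1,101--
  m22: -0-1-,1--10,1-1-0,1-11-,101--
  m23: --111,-0-1-,-01-1,1-11-,10--1,101--
  m26: 1--10 ←essential
  m28: -1100,1-1-0
  m30: 1--10,1-1-0,1-11-
  m31: --111,1-11-
Essential: -0-1-, 01-0-, 1--10, 10--1
Petrick residual → --111, -01-1, 0-000, 1-1-0
Min cover (8 terms): cde + b'd + b'ce + a'c'd'e' + a'bd' + ade' + ace' + ab'e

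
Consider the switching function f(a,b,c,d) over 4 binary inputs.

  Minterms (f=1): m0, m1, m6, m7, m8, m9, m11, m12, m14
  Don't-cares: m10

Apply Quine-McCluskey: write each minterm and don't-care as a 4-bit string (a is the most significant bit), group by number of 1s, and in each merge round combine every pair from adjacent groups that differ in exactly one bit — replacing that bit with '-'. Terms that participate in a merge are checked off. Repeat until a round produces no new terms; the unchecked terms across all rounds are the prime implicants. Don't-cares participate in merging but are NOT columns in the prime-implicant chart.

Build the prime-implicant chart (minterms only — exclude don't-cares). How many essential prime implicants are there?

4

size-2^0 implicants → 0000(✓)  0001(✓)  0110(✓)  0111(✓)  1000(✓)  1001(✓)  1010(✓)  1011(✓)  1100(✓)  1110(✓)
size-2^1 implicants → -000(✓)  -001(✓)  -110  000-(✓)  011-  1-00(✓)  1-10(✓)  10-0(✓)  10-1(✓)  100-(✓)  101-(✓)  11-0(✓)
size-2^2 implicants → -00-  1--0  10--
Unchecked terms (primes): -00-, -110, 011-, 1--0, 10--
Minterm coverage:
  m0 ⊆ -00- [E]
  m1 ⊆ -00- [E]
  m6 ⊆ -110,011-
  m7 ⊆ 011- [E]
  m8 ⊆ -00-,1--0,10--
  m9 ⊆ -00-,10--
  m11 ⊆ 10-- [E]
  m12 ⊆ 1--0 [E]
  m14 ⊆ -110,1--0
E = {-00-, 011-, 1--0, 10--}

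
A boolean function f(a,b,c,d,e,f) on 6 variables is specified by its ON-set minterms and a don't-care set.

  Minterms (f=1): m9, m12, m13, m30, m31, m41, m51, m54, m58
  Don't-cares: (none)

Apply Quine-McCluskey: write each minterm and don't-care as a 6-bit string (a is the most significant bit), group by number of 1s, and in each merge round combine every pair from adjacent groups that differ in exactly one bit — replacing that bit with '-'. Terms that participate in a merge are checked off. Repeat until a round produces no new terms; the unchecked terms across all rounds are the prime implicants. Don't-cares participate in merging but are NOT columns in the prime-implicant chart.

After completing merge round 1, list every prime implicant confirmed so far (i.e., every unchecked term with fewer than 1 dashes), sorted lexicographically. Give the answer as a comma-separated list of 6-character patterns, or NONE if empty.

[col 0] 001001*, 001100*, 001101*, 011110*, 011111*, 101001*, 110011, 110110, 111010
[col 1] -01001, 001-01, 00110-, 01111-
Prime implicants: -01001, 001-01, 00110-, 01111-, 110011, 110110, 111010

110011, 110110, 111010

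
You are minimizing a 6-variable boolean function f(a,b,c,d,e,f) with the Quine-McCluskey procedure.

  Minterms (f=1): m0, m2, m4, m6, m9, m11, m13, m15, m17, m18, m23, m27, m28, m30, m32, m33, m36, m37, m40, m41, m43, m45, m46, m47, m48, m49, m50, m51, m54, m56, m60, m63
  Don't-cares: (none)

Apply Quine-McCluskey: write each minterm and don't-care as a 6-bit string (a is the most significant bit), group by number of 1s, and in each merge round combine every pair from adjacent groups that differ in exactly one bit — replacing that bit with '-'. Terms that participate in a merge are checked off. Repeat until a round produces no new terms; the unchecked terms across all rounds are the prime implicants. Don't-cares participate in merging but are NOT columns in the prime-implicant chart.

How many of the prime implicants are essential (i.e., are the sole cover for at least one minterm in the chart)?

10

[col 0] 000000*, 000010*, 000100*, 000110*, 001001*, 001011*, 001101*, 001111*, 010001*, 010010*, 010111, 011011*, 011100*, 011110*, 100000*, 100001*, 100100*, 100101*, 101000*, 101001*, 101011*, 101101*, 101110*, 101111*, 110000*, 110001*, 110010*, 110011*, 110110*, 111000*, 111100*, 111111*
[col 1] -00000*, -00100*, -01001*, -01011*, -01101*, -01111*, -10001, -10010, -11100, 0-0010, 0-1011, 000-00*, 000-10*, 0000-0*, 0001-0*, 001-01*, 001-11*, 0010-1*, 0011-1*, 0111-0, 1-0000*, 1-0001*, 1-1000*, 1-1111, 10-000*, 10-001*, 10-101*, 100-00*, 100-01*, 10000-*, 10010-*, 101-01*, 101-11*, 1010-1*, 10100-*, 1011-1*, 10111-, 11-000*, 110-10, 1100-0*, 1100-1*, 11000-*, 11001-*, 111-00
[col 2] -00-00, -01-01*, -01-11*, -010-1*, -011-1*, 000--0, 001--1*, 1--000, 1-000-, 10--01, 10-00-, 100-0-, 101--1*, 1100--
[col 3] -01--1
Prime implicants: -00-00, -01--1, -10001, -10010, -11100, 0-0010, 0-1011, 000--0, 010111, 0111-0, 1--000, 1-000-, 1-1111, 10--01, 10-00-, 100-0-, 10111-, 110-10, 1100--, 111-00
PI chart (minterm → PIs covering it):
  0 | -00-00,000--0
  2 | 0-0010,000--0
  4 | -00-00,000--0
  6 | 000--0  (sole → essential)
  9 | -01--1  (sole → essential)
  11 | -01--1,0-1011
  13 | -01--1  (sole → essential)
  15 | -01--1  (sole → essential)
  17 | -10001  (sole → essential)
  18 | -10010,0-0010
  23 | 010111  (sole → essential)
  27 | 0-1011  (sole → essential)
  28 | -11100,0111-0
  30 | 0111-0  (sole → essential)
  32 | -00-00,1--000,1-000-,10-00-,100-0-
  33 | 1-000-,10--01,10-00-,100-0-
  36 | -00-00,100-0-
  37 | 10--01,100-0-
  40 | 1--000,10-00-
  41 | -01--1,10--01,10-00-
  43 | -01--1  (sole → essential)
  45 | -01--1,10--01
  46 | 10111-  (sole → essential)
  47 | -01--1,1-1111,10111-
  48 | 1--000,1-000-,1100--
  49 | -10001,1-000-,1100--
  50 | -10010,110-10,1100--
  51 | 1100--  (sole → essential)
  54 | 110-10  (sole → essential)
  56 | 1--000,111-00
  60 | -11100,111-00
  63 | 1-1111  (sole → essential)
Essential prime implicants: -01--1, -10001, 0-1011, 000--0, 010111, 0111-0, 1-1111, 10111-, 110-10, 1100--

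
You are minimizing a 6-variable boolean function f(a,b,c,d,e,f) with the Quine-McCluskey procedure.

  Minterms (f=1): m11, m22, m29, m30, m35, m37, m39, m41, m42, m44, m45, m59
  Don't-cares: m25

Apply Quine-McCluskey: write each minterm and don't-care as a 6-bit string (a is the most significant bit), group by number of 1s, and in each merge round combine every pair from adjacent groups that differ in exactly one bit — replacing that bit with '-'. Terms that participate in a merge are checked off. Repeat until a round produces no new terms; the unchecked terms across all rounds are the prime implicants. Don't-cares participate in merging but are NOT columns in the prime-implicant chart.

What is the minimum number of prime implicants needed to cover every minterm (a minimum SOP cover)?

9

Round 0: 001011 010110✓ 011001✓ 011101✓ 011110✓ 100011✓ 100101✓ 100111✓ 101001✓ 101010 101100✓ 101101✓ 111011
Round 1: 01-110 011-01 10-101 100-11 1001-1 101-01 10110-
PIs = {001011, 01-110, 011-01, 10-101, 100-11, 1001-1, 101-01, 101010, 10110-, 111011}
Coverage chart:
  m11: 001011 ←essential
  m22: 01-110 ←essential
  m29: 011-01 ←essential
  m30: 01-110 ←essential
  m35: 100-11 ←essential
  m37: 10-101,1001-1
  m39: 100-11,1001-1
  m41: 101-01 ←essential
  m42: 101010 ←essential
  m44: 10110- ←essential
  m45: 10-101,101-01,10110-
  m59: 111011 ←essential
Essential: 001011, 01-110, 011-01, 100-11, 101-01, 101010, 10110-, 111011
Petrick residual → 10-101
Min cover (9 terms): a'b'cd'ef + a'bdef' + a'bce'f + ab'de'f + ab'c'ef + ab'ce'f + ab'cd'ef' + ab'cde' + abcd'ef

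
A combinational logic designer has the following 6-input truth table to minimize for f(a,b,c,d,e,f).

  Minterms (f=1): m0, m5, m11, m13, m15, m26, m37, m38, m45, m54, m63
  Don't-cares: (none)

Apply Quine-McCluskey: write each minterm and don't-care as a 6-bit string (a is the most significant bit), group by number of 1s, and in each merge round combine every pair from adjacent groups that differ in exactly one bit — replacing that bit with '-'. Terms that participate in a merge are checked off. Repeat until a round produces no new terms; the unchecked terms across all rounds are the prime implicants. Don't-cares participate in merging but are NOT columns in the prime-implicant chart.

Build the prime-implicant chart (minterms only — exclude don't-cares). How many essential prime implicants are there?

6

size-2^0 implicants → 000000  000101(✓)  001011(✓)  001101(✓)  001111(✓)  011010  100101(✓)  100110(✓)  101101(✓)  110110(✓)  111111
size-2^1 implicants → -00101(✓)  -01101(✓)  00-101(✓)  001-11  0011-1  1-0110  10-101(✓)
size-2^2 implicants → -0-101
Unchecked terms (primes): -0-101, 000000, 001-11, 0011-1, 011010, 1-0110, 111111
Minterm coverage:
  m0 ⊆ 000000 [E]
  m5 ⊆ -0-101 [E]
  m11 ⊆ 001-11 [E]
  m13 ⊆ -0-101,0011-1
  m15 ⊆ 001-11,0011-1
  m26 ⊆ 011010 [E]
  m37 ⊆ -0-101 [E]
  m38 ⊆ 1-0110 [E]
  m45 ⊆ -0-101 [E]
  m54 ⊆ 1-0110 [E]
  m63 ⊆ 111111 [E]
E = {-0-101, 000000, 001-11, 011010, 1-0110, 111111}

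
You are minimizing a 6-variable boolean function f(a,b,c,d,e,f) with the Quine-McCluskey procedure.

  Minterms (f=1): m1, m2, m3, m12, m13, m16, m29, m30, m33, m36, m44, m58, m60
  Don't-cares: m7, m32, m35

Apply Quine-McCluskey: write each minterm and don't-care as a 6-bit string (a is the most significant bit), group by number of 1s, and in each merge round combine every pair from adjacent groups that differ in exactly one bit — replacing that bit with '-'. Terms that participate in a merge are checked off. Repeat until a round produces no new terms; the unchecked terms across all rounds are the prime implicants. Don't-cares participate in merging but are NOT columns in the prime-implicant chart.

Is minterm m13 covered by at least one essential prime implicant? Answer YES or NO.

size-2^0 implicants → 000001(✓)  000010(✓)  000011(✓)  000111(✓)  001100(✓)  001101(✓)  010000  011101(✓)  011110  100000(✓)  100001(✓)  100011(✓)  100100(✓)  101100(✓)  111010  111100(✓)
size-2^1 implicants → -00001(✓)  -00011(✓)  -01100  0-1101  000-11  0000-1(✓)  00001-  00110-  1-1100  10-100  100-00  1000-1(✓)  10000-
size-2^2 implicants → -000-1
Unchecked terms (primes): -000-1, -01100, 0-1101, 000-11, 00001-, 00110-, 010000, 011110, 1-1100, 10-100, 100-00, 10000-, 111010
Minterm coverage:
  m1 ⊆ -000-1 [E]
  m2 ⊆ 00001- [E]
  m3 ⊆ -000-1,000-11,00001-
  m12 ⊆ -01100,00110-
  m13 ⊆ 0-1101,00110-
  m16 ⊆ 010000 [E]
  m29 ⊆ 0-1101 [E]
  m30 ⊆ 011110 [E]
  m33 ⊆ -000-1,10000-
  m36 ⊆ 10-100,100-00
  m44 ⊆ -01100,1-1100,10-100
  m58 ⊆ 111010 [E]
  m60 ⊆ 1-1100 [E]
E = {-000-1, 0-1101, 00001-, 010000, 011110, 1-1100, 111010}

YES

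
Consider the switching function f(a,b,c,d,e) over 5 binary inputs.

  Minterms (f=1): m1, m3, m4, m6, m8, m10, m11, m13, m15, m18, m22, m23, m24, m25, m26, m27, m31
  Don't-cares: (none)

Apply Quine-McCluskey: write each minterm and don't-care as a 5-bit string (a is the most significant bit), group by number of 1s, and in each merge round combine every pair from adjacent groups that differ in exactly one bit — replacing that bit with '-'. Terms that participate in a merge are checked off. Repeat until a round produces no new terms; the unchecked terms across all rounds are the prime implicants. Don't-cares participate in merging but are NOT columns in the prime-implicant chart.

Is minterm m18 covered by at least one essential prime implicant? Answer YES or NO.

NO

Round 0: 00001✓ 00011✓ 00100✓ 00110✓ 01000✓ 01010✓ 01011✓ 01101✓ 01111✓ 10010✓ 10110✓ 10111✓ 11000✓ 11001✓ 11010✓ 11011✓ 11111✓
Round 1: -0110 -1000✓ -1010✓ -1011✓ -1111✓ 0-011 000-1 001-0 01-11✓ 010-0✓ 0101-✓ 011-1 1-010 1-111 10-10 1011- 11-11✓ 110-0✓ 110-1✓ 1100-✓ 1101-✓
Round 2: -1-11 -10-0 -101- 110--
PIs = {-0110, -1-11, -10-0, -101-, 0-011, 000-1, 001-0, 011-1, 1-010, 1-111, 10-10, 1011-, 110--}
Coverage chart:
  m1: 000-1 ←essential
  m3: 0-011,000-1
  m4: 001-0 ←essential
  m6: -0110,001-0
  m8: -10-0 ←essential
  m10: -10-0,-101-
  m11: -1-11,-101-,0-011
  m13: 011-1 ←essential
  m15: -1-11,011-1
  m18: 1-010,10-10
  m22: -0110,10-10,1011-
  m23: 1-111,1011-
  m24: -10-0,110--
  m25: 110-- ←essential
  m26: -10-0,-101-,1-010,110--
  m27: -1-11,-101-,110--
  m31: -1-11,1-111
Essential: -10-0, 000-1, 001-0, 011-1, 110--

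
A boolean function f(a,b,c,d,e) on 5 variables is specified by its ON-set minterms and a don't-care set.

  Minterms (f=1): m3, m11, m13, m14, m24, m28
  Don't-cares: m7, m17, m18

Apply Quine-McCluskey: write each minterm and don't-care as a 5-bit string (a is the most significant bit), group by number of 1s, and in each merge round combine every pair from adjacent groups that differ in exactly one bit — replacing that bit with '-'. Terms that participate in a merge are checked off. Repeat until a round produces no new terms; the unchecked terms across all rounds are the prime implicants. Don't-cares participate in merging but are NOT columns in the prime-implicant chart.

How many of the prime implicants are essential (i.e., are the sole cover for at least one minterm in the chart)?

4

Round 0: 00011✓ 00111✓ 01011✓ 01101 01110 10001 10010 11000✓ 11100✓
Round 1: 0-011 00-11 11-00
PIs = {0-011, 00-11, 01101, 01110, 10001, 10010, 11-00}
Coverage chart:
  m3: 0-011,00-11
  m11: 0-011 ←essential
  m13: 01101 ←essential
  m14: 01110 ←essential
  m24: 11-00 ←essential
  m28: 11-00 ←essential
Essential: 0-011, 01101, 01110, 11-00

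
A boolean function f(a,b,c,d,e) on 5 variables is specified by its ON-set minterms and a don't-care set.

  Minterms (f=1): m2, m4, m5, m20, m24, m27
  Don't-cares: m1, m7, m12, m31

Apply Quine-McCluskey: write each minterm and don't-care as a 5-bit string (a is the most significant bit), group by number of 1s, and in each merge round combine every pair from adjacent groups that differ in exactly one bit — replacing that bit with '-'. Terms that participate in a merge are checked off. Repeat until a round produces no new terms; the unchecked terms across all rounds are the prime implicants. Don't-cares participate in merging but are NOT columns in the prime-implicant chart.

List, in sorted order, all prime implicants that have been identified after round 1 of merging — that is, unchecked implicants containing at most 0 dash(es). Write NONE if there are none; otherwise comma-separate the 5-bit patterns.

00010, 11000

Round 0: 00001✓ 00010 00100✓ 00101✓ 00111✓ 01100✓ 10100✓ 11000 11011✓ 11111✓
Round 1: -0100 0-100 00-01 001-1 0010- 11-11
PIs = {-0100, 0-100, 00-01, 00010, 001-1, 0010-, 11-11, 11000}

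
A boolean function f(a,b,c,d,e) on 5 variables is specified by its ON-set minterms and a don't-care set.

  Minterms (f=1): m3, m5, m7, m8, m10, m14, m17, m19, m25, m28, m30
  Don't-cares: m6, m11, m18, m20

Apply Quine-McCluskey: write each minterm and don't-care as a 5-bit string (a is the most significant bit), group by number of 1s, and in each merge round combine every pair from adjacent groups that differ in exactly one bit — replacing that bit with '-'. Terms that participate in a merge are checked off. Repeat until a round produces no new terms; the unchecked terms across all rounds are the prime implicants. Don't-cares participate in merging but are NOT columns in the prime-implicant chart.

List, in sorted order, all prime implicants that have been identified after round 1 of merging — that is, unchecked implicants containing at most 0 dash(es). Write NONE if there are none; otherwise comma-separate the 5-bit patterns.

Round 0: 00011✓ 00101✓ 00110✓ 00111✓ 01000✓ 01010✓ 01011✓ 01110✓ 10001✓ 10010✓ 10011✓ 10100✓ 11001✓ 11100✓ 11110✓
Round 1: -0011 -1110 0-011 0-110 00-11 001-1 0011- 01-10 010-0 0101- 1-001 1-100 100-1 1001- 111-0
PIs = {-0011, -1110, 0-011, 0-110, 00-11, 001-1, 0011-, 01-10, 010-0, 0101-, 1-001, 1-100, 100-1, 1001-, 111-0}

NONE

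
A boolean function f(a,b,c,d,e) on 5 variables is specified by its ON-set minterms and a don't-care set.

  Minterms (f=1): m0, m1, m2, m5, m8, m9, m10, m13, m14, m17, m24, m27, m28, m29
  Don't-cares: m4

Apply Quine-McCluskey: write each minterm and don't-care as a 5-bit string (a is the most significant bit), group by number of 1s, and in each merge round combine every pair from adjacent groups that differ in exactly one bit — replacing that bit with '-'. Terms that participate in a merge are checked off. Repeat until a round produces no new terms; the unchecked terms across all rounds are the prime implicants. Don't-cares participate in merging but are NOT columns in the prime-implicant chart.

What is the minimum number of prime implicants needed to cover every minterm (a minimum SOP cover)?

7

[col 0] 00000*, 00001*, 00010*, 00100*, 00101*, 01000*, 01001*, 01010*, 01101*, 01110*, 10001*, 11000*, 11011, 11100*, 11101*
[col 1] -0001, -1000, -1101, 0-000*, 0-001*, 0-010*, 0-101*, 00-00*, 00-01*, 000-0*, 0000-*, 0010-*, 01-01*, 01-10, 010-0*, 0100-*, 11-00, 1110-
[col 2] 0--01, 0-0-0, 0-00-, 00-0-
Prime implicants: -0001, -1000, -1101, 0--01, 0-0-0, 0-00-, 00-0-, 01-10, 11-00, 11011, 1110-
PI chart (minterm → PIs covering it):
  0 | 0-0-0,0-00-,00-0-
  1 | -0001,0--01,0-00-,00-0-
  2 | 0-0-0  (sole → essential)
  5 | 0--01,00-0-
  8 | -1000,0-0-0,0-00-
  9 | 0--01,0-00-
  10 | 0-0-0,01-10
  13 | -1101,0--01
  14 | 01-10  (sole → essential)
  17 | -0001  (sole → essential)
  24 | -1000,11-00
  27 | 11011  (sole → essential)
  28 | 11-00,1110-
  29 | -1101,1110-
Essential prime implicants: -0001, 0-0-0, 01-10, 11011
Petrick residual → -1000, 0--01, 1110-
Minimum SOP uses 7 PIs: b'c'd'e + bc'd'e' + a'd'e + a'c'e' + a'bde' + abc'de + abcd'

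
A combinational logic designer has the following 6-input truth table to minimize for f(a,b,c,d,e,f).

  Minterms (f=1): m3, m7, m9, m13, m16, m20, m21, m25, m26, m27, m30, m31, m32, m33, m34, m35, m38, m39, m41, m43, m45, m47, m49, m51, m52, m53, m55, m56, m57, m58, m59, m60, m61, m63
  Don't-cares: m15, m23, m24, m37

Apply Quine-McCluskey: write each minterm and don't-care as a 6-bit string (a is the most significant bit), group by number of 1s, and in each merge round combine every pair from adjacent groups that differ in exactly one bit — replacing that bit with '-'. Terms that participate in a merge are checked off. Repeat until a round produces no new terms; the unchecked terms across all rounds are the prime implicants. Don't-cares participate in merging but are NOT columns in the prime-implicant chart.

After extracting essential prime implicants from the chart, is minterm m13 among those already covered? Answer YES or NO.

NO

[col 0] 000011*, 000111*, 001001*, 001101*, 001111*, 010000*, 010100*, 010101*, 010111*, 011000*, 011001*, 011010*, 011011*, 011110*, 011111*, 100000*, 100001*, 100010*, 100011*, 100101*, 100110*, 100111*, 101001*, 101011*, 101101*, 101111*, 110001*, 110011*, 110100*, 110101*, 110111*, 111000*, 111001*, 111010*, 111011*, 111100*, 111101*, 111111*
[col 1] -00011*, -00111*, -01001*, -01101*, -01111*, -10100*, -10101*, -10111*, -11000*, -11001*, -11010*, -11011*, -11111*, 0-0111*, 0-1001*, 0-1111*, 00-111*, 000-11*, 001-01*, 0011-1*, 01-000, 01-111*, 010-00, 0101-1*, 01010-*, 011-10*, 011-11*, 0110-0*, 0110-1*, 01100-*, 01101-*, 01111-*, 1-0001*, 1-0011*, 1-0101*, 1-0111*, 1-1001*, 1-1011*, 1-1101*, 1-1111*, 10-001*, 10-011*, 10-101*, 10-111*, 100-01*, 100-10*, 100-11*, 1000-0*, 1000-1*, 10000-*, 10001-*, 1001-1*, 10011-*, 101-01*, 101-11*, 1010-1*, 1011-1*, 11-001*, 11-011*, 11-100*, 11-101*, 11-111*, 110-01*, 110-11*, 1100-1*, 1101-1*, 11010-*, 111-00*, 111-01*, 111-11*, 1110-0*, 1110-1*, 11100-*, 11101-*, 1111-1*, 11110-*
[col 2] --0111*, --1001, --1111*, -0-111*, -00-11, -01-01, -011-1, -1-111*, -101-1, -1010-, -11-11, -110-0*, -110-1*, -1100-*, -1101-*, 0--111*, 011-1-, 0110--*, 1--001*, 1--011*, 1--101*, 1--111*, 1-0-01*, 1-0-11*, 1-00-1*, 1-01-1*, 1-1-01*, 1-1-11*, 1-10-1*, 1-11-1*, 10--01*, 10--11*, 10-0-1*, 10-1-1*, 100--1*, 100-1-, 1000--, 101--1*, 11--01*, 11--11*, 11-0-1*, 11-1-1*, 11-10-, 110--1*, 111--1*, 111-0-, 1110--*
[col 3] ---111, -110--, 1---01*, 1---11*, 1--0-1*, 1--1-1*, 1-0--1*, 1-1--1*, 10---1*, 11---1*
[col 4] 1----1
Prime implicants: ---111, --1001, -00-11, -01-01, -011-1, -101-1, -1010-, -11-11, -110--, 01-000, 010-00, 011-1-, 1----1, 100-1-, 1000--, 11-10-, 111-0-
PI chart (minterm → PIs covering it):
  3 | -00-11  (sole → essential)
  7 | ---111,-00-11
  9 | --1001,-01-01
  13 | -01-01,-011-1
  16 | 01-000,010-00
  20 | -1010-,010-00
  21 | -101-1,-1010-
  25 | --1001,-110--
  26 | -110--,011-1-
  27 | -11-11,-110--,011-1-
  30 | 011-1-  (sole → essential)
  31 | ---111,-11-11,011-1-
  32 | 1000--  (sole → essential)
  33 | 1----1,1000--
  34 | 100-1-,1000--
  35 | -00-11,1----1,100-1-,1000--
  38 | 100-1-  (sole → essential)
  39 | ---111,-00-11,1----1,100-1-
  41 | --1001,-01-01,1----1
  43 | 1----1  (sole → essential)
  45 | -01-01,-011-1,1----1
  47 | ---111,-011-1,1----1
  49 | 1----1  (sole → essential)
  51 | 1----1  (sole → essential)
  52 | -1010-,11-10-
  53 | -101-1,-1010-,1----1,11-10-
  55 | ---111,-101-1,1----1
  56 | -110--,111-0-
  57 | --1001,-110--,1----1,111-0-
  58 | -110--  (sole → essential)
  59 | -11-11,-110--,1----1
  60 | 11-10-,111-0-
  61 | 1----1,11-10-,111-0-
  63 | ---111,-11-11,1----1
Essential prime implicants: -00-11, -110--, 011-1-, 1----1, 100-1-, 1000--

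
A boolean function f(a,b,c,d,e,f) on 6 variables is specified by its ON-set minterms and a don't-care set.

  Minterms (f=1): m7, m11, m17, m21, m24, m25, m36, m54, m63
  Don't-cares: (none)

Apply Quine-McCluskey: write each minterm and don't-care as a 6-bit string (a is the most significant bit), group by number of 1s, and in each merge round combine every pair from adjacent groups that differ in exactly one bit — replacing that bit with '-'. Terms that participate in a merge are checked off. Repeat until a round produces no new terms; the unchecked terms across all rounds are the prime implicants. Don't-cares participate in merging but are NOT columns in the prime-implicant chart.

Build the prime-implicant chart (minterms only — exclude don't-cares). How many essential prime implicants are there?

Round 0: 000111 001011 010001✓ 010101✓ 011000✓ 011001✓ 100100 110110 111111
Round 1: 01-001 010-01 01100-
PIs = {000111, 001011, 01-001, 010-01, 01100-, 100100, 110110, 111111}
Coverage chart:
  m7: 000111 ←essential
  m11: 001011 ←essential
  m17: 01-001,010-01
  m21: 010-01 ←essential
  m24: 01100- ←essential
  m25: 01-001,01100-
  m36: 100100 ←essential
  m54: 110110 ←essential
  m63: 111111 ←essential
Essential: 000111, 001011, 010-01, 01100-, 100100, 110110, 111111

7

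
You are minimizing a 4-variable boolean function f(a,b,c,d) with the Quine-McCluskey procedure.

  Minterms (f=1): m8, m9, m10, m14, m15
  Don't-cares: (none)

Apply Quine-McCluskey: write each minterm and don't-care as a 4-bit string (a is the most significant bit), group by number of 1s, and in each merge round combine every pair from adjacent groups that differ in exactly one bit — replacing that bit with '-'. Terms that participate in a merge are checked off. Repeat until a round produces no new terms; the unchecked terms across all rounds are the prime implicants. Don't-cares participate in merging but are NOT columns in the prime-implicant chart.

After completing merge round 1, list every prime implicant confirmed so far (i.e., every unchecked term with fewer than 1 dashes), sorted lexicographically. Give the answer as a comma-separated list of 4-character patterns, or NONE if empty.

[col 0] 1000*, 1001*, 1010*, 1110*, 1111*
[col 1] 1-10, 10-0, 100-, 111-
Prime implicants: 1-10, 10-0, 100-, 111-

NONE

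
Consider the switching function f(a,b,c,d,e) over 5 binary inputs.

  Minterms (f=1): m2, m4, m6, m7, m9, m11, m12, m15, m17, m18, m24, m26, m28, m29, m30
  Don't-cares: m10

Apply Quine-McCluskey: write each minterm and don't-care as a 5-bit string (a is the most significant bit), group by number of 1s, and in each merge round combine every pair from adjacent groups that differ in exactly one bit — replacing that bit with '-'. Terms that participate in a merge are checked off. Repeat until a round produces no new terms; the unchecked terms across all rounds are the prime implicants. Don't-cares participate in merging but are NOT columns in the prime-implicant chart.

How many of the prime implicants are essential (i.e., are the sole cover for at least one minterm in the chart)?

5

[col 0] 00010*, 00100*, 00110*, 00111*, 01001*, 01010*, 01011*, 01100*, 01111*, 10001, 10010*, 11000*, 11010*, 11100*, 11101*, 11110*
[col 1] -0010*, -1010*, -1100, 0-010*, 0-100, 0-111, 00-10, 001-0, 0011-, 01-11, 010-1, 0101-, 1-010*, 11-00*, 11-10*, 110-0*, 111-0*, 1110-
[col 2] --010, 11--0
Prime implicants: --010, -1100, 0-100, 0-111, 00-10, 001-0, 0011-, 01-11, 010-1, 0101-, 10001, 11--0, 1110-
PI chart (minterm → PIs covering it):
  2 | --010,00-10
  4 | 0-100,001-0
  6 | 00-10,001-0,0011-
  7 | 0-111,0011-
  9 | 010-1  (sole → essential)
  11 | 01-11,010-1,0101-
  12 | -1100,0-100
  15 | 0-111,01-11
  17 | 10001  (sole → essential)
  18 | --010  (sole → essential)
  24 | 11--0  (sole → essential)
  26 | --010,11--0
  28 | -1100,11--0,1110-
  29 | 1110-  (sole → essential)
  30 | 11--0  (sole → essential)
Essential prime implicants: --010, 010-1, 10001, 11--0, 1110-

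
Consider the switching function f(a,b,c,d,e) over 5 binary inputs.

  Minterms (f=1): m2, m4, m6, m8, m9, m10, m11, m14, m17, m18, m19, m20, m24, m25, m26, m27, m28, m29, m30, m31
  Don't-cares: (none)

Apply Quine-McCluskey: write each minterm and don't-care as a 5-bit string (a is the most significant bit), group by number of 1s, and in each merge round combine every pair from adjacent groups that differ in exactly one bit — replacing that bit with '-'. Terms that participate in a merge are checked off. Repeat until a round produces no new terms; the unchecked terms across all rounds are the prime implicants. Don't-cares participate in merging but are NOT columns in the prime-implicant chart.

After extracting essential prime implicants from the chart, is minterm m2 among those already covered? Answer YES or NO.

Round 0: 00010✓ 00100✓ 00110✓ 01000✓ 01001✓ 01010✓ 01011✓ 01110✓ 10001✓ 10010✓ 10011✓ 10100✓ 11000✓ 11001✓ 11010✓ 11011✓ 11100✓ 11101✓ 11110✓ 11111✓
Round 1: -0010✓ -0100 -1000✓ -1001✓ -1010✓ -1011✓ -1110✓ 0-010✓ 0-110✓ 00-10✓ 001-0 01-10✓ 010-0✓ 010-1✓ 0100-✓ 0101-✓ 1-001✓ 1-010✓ 1-011✓ 1-100 100-1✓ 1001-✓ 11-00✓ 11-01✓ 11-10✓ 11-11✓ 110-0✓ 110-1✓ 1100-✓ 1101-✓ 111-0✓ 111-1✓ 1110-✓ 1111-✓
Round 2: --010 -1-10 -10-0✓ -10-1✓ -100-✓ -101-✓ 0--10 010--✓ 1-0-1 1-01- 11--0✓ 11--1✓ 11-0-✓ 11-1-✓ 110--✓ 111--✓
Round 3: -10-- 11---
PIs = {--010, -0100, -1-10, -10--, 0--10, 001-0, 1-0-1, 1-01-, 1-100, 11---}
Coverage chart:
  m2: --010,0--10
  m4: -0100,001-0
  m6: 0--10,001-0
  m8: -10-- ←essential
  m9: -10-- ←essential
  m10: --010,-1-10,-10--,0--10
  m11: -10-- ←essential
  m14: -1-10,0--10
  m17: 1-0-1 ←essential
  m18: --010,1-01-
  m19: 1-0-1,1-01-
  m20: -0100,1-100
  m24: -10--,11---
  m25: -10--,1-0-1,11---
  m26: --010,-1-10,-10--,1-01-,11---
  m27: -10--,1-0-1,1-01-,11---
  m28: 1-100,11---
  m29: 11--- ←essential
  m30: -1-10,11---
  m31: 11--- ←essential
Essential: -10--, 1-0-1, 11---

NO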